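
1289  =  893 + 396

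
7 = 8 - 1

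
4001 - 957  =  3044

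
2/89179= 2/89179  =  0.00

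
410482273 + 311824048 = 722306321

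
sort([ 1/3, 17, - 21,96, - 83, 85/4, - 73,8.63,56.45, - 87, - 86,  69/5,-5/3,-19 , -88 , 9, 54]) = [-88,  -  87, - 86, - 83, - 73, -21,  -  19,-5/3,  1/3, 8.63,9,69/5, 17, 85/4, 54,56.45,96 ] 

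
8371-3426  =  4945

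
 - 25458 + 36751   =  11293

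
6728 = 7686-958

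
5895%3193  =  2702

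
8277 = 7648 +629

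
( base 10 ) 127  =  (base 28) 4F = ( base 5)1002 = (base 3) 11201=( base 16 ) 7F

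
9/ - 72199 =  - 9/72199 = - 0.00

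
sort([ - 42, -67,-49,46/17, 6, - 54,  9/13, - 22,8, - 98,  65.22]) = [ - 98 , - 67, -54, - 49, - 42 ,- 22 , 9/13,46/17, 6, 8,65.22 ]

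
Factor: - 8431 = - 8431^1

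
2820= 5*564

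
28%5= 3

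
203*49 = 9947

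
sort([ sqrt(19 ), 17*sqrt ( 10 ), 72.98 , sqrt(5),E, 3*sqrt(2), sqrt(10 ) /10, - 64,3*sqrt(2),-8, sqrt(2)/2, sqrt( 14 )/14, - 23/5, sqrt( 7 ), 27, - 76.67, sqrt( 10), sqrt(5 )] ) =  [-76.67, - 64 ,-8, - 23/5,  sqrt( 14)/14 , sqrt(10)/10, sqrt( 2) /2, sqrt(5),  sqrt ( 5), sqrt( 7), E , sqrt (10), 3*sqrt ( 2), 3*sqrt(2), sqrt (19),27,17 * sqrt(10),72.98]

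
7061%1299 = 566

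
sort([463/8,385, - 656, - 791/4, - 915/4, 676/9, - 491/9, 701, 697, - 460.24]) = [ - 656,-460.24,-915/4 ,  -  791/4,-491/9,463/8, 676/9,385, 697, 701 ]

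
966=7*138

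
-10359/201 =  - 3453/67 =- 51.54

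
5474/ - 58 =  - 2737/29= - 94.38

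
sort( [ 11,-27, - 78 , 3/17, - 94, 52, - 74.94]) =[-94,-78,-74.94, - 27, 3/17,11, 52]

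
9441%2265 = 381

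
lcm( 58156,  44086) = 2733332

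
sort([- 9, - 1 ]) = [ - 9,-1 ] 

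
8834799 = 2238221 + 6596578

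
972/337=972/337 = 2.88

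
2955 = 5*591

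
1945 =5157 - 3212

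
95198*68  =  6473464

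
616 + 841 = 1457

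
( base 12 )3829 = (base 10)6369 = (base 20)FI9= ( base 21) e96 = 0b1100011100001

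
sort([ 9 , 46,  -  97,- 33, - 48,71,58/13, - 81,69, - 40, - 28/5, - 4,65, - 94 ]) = [ -97, - 94,-81, - 48,-40, - 33 , - 28/5, - 4,58/13, 9,46,65,69,71] 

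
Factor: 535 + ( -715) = -180=   - 2^2 * 3^2*5^1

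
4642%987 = 694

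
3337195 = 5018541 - 1681346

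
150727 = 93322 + 57405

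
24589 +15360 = 39949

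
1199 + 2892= 4091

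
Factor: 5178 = 2^1*3^1*863^1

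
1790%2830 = 1790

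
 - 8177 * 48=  -392496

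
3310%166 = 156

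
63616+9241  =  72857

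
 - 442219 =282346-724565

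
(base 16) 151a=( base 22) B3C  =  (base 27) 7b2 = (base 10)5402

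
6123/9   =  2041/3 = 680.33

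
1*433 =433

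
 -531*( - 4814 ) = 2556234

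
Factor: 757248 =2^9*3^1*  17^1*29^1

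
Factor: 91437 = 3^1*29^1*1051^1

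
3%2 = 1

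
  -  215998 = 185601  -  401599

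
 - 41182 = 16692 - 57874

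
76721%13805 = 7696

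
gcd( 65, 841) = 1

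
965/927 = 965/927 = 1.04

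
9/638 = 9/638 =0.01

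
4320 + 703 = 5023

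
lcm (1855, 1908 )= 66780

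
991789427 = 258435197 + 733354230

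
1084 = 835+249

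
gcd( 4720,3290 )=10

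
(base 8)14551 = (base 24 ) b71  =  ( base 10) 6505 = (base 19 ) I07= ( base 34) 5lb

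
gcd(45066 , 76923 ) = 777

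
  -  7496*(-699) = 5239704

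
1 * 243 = 243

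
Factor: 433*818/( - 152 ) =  - 2^( - 2 )*19^ ( - 1)*409^1*433^1=- 177097/76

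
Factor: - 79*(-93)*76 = 558372 = 2^2*3^1*19^1*31^1*79^1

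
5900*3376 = 19918400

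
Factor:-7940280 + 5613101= -2327179 = - 179^1*13001^1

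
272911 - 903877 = - 630966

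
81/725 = 81/725= 0.11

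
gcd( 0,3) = 3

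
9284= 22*422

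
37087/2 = 18543 +1/2 = 18543.50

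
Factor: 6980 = 2^2*5^1*349^1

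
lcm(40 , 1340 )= 2680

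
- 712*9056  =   - 6447872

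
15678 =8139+7539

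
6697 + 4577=11274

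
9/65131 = 9/65131 = 0.00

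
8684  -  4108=4576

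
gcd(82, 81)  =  1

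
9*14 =126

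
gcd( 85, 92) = 1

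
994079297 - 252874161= 741205136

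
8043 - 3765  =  4278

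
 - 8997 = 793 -9790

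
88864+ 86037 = 174901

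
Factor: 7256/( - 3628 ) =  - 2^1  =  -2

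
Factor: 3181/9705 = 3^(-1 )*5^ (-1 )*647^ ( - 1 )*3181^1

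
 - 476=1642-2118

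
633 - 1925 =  - 1292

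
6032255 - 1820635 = 4211620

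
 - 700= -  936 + 236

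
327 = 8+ 319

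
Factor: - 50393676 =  - 2^2*3^1*4199473^1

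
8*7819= 62552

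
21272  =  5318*4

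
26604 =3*8868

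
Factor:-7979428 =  - 2^2 * 137^1 * 14561^1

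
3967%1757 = 453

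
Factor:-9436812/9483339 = -3145604/3161113 = -2^2*7^2*11^1*547^( - 1) * 1459^1*5779^( - 1) 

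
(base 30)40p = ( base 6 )24441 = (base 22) 7AH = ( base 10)3625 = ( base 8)7051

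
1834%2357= 1834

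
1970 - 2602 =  - 632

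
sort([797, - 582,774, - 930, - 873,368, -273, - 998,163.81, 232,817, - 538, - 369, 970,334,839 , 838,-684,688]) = [ - 998,-930,-873,  -  684, - 582,-538, - 369, - 273,163.81,232,334,368, 688,774, 797, 817,838,839, 970 ]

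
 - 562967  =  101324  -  664291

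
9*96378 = 867402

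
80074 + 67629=147703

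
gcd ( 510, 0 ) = 510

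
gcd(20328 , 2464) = 616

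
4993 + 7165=12158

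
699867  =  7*99981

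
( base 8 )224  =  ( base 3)12111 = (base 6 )404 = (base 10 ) 148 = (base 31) 4O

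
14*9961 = 139454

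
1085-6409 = - 5324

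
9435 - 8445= 990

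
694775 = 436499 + 258276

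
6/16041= 2/5347 = 0.00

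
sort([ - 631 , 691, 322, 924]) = [ - 631, 322,691,924]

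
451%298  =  153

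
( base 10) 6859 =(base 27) 9b1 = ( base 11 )5176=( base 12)3b77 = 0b1101011001011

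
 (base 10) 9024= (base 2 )10001101000000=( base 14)3408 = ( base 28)BE8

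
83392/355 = 83392/355  =  234.91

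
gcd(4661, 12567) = 59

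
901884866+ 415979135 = 1317864001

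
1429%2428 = 1429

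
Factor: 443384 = 2^3*19^1*2917^1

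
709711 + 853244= 1562955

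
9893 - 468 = 9425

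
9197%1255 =412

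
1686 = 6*281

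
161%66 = 29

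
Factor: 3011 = 3011^1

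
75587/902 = 83 + 721/902=83.80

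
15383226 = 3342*4603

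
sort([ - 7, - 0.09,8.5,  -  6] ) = [ - 7,-6, - 0.09 , 8.5] 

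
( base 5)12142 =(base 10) 922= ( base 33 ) rv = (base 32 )SQ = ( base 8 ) 1632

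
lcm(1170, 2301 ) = 69030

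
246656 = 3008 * 82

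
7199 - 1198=6001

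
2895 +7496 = 10391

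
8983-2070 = 6913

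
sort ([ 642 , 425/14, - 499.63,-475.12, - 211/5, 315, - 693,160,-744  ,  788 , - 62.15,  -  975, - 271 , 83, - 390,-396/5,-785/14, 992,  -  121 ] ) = [ - 975,-744, - 693, - 499.63, - 475.12, - 390, - 271, - 121,-396/5, - 62.15, - 785/14, - 211/5, 425/14, 83, 160, 315, 642,788, 992] 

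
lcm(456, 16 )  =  912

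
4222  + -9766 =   -  5544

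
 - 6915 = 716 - 7631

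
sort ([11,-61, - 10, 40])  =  [  -  61 ,-10,11,40 ]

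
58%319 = 58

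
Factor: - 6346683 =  - 3^2*7^1 *100741^1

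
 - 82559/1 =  - 82559 = - 82559.00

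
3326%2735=591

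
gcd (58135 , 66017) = 7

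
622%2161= 622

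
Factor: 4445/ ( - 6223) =  -  5/7 = -5^1*7^( - 1 )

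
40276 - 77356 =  - 37080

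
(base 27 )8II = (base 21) e7f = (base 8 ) 14300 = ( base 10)6336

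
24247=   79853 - 55606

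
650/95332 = 325/47666 = 0.01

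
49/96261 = 49/96261 = 0.00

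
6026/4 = 3013/2 = 1506.50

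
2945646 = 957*3078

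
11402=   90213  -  78811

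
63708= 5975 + 57733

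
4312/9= 479+1/9 = 479.11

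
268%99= 70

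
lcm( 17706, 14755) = 88530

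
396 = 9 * 44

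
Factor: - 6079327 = -6079327^1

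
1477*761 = 1123997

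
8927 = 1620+7307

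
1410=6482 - 5072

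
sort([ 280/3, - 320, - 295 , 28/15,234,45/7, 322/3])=[ - 320, - 295, 28/15, 45/7, 280/3, 322/3 , 234] 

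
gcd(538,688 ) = 2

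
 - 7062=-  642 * 11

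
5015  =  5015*1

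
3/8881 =3/8881 = 0.00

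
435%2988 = 435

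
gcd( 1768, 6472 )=8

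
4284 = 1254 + 3030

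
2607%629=91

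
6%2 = 0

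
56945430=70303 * 810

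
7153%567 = 349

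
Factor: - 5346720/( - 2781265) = 1069344/556253 = 2^5*3^2*47^1*79^1 * 556253^(-1 ) 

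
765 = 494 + 271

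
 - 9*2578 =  - 23202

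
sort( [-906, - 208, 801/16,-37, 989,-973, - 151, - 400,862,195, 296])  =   [ - 973, - 906, - 400, - 208, - 151, - 37,801/16, 195,296,862,989]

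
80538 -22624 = 57914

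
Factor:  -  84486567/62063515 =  - 3^1*5^( - 1)*11^1*17^ ( - 1 ) * 23^1*157^1*251^( - 1 )*709^1*  2909^( - 1)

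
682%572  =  110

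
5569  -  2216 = 3353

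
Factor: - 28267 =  - 23^1*1229^1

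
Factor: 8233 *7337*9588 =2^2*3^1 * 11^1*17^1* 23^1 * 29^1 * 47^1*8233^1 = 579168135348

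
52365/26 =2014+1/26 = 2014.04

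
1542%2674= 1542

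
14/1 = 14=14.00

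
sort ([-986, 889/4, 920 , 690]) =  [- 986,  889/4 , 690, 920 ]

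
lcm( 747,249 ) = 747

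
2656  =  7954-5298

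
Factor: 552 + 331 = 883 = 883^1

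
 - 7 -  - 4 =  - 3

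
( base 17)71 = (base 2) 1111000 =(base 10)120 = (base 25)4K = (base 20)60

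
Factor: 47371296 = 2^5*3^1*7^1*157^1*449^1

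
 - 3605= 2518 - 6123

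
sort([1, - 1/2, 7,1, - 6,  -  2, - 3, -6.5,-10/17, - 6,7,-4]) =[ - 6.5, - 6,-6 ,-4, - 3,-2, - 10/17, - 1/2 , 1,1, 7, 7]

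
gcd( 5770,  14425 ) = 2885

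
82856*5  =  414280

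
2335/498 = 2335/498 = 4.69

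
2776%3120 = 2776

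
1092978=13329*82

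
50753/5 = 50753/5 = 10150.60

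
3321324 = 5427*612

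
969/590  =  1 + 379/590= 1.64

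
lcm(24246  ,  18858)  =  169722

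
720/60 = 12 = 12.00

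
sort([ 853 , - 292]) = [ - 292,853]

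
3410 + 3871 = 7281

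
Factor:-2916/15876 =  - 3^2*7^ ( - 2) = - 9/49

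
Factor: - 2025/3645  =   - 3^(-2)*5^1 = - 5/9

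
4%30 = 4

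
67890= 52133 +15757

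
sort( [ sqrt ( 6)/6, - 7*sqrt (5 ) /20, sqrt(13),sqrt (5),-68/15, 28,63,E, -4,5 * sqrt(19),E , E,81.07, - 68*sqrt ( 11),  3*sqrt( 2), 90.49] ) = [ - 68*sqrt(11), - 68/15,- 4, - 7*sqrt( 5) /20,sqrt( 6)/6,sqrt ( 5 ),  E, E, E,sqrt (13 ),3*sqrt( 2), 5  *  sqrt ( 19),28,63,81.07,90.49 ]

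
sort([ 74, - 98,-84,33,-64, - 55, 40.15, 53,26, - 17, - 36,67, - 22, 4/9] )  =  [ - 98, - 84, - 64, - 55, - 36, - 22,-17, 4/9, 26, 33,  40.15,53, 67,74]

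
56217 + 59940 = 116157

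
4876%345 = 46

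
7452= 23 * 324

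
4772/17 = 4772/17 = 280.71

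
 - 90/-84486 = 15/14081= 0.00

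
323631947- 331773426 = -8141479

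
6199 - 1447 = 4752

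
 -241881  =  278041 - 519922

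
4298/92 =2149/46  =  46.72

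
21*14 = 294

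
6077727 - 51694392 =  - 45616665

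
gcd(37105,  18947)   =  1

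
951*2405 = 2287155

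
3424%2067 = 1357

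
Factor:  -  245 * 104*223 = -2^3* 5^1 * 7^2*13^1*  223^1 = -5682040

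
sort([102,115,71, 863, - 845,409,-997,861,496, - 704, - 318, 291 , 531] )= [  -  997, - 845, - 704, - 318,71,102,115, 291,409, 496,531, 861,863]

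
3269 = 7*467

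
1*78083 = 78083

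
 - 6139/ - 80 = 6139/80 = 76.74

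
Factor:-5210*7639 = -39799190  =  -2^1 *5^1*521^1*7639^1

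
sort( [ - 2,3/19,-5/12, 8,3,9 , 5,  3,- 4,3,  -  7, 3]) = [ - 7, - 4, - 2, - 5/12 , 3/19, 3,3,3,3, 5,  8,9] 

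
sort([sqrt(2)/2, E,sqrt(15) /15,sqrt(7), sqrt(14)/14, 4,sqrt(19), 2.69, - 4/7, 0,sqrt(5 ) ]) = [ - 4/7, 0,sqrt(15)/15, sqrt(14)/14,sqrt(2 )/2,sqrt(5), sqrt( 7 ),2.69,E,4,sqrt(19) ]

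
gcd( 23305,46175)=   5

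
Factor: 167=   167^1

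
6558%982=666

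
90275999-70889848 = 19386151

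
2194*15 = 32910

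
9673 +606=10279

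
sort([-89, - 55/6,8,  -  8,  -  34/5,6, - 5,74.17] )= [-89,-55/6, - 8, - 34/5, - 5,6,8,74.17 ]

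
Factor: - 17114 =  - 2^1*43^1*199^1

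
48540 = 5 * 9708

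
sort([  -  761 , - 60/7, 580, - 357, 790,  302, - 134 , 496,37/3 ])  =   [- 761, - 357 , - 134 ,  -  60/7,37/3, 302, 496, 580, 790]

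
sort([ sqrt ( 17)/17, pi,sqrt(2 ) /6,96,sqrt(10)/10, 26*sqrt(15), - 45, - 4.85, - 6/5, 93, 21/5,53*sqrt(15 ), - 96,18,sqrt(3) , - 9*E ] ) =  [ - 96,-45, - 9*E,  -  4.85,-6/5, sqrt (2)/6, sqrt (17)/17,sqrt (10 )/10,sqrt( 3),pi , 21/5,18, 93,96, 26*sqrt( 15),53*sqrt(15 ) ]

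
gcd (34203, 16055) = 13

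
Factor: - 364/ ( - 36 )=91/9 = 3^( - 2)*7^1*13^1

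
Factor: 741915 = 3^2  *  5^1 * 16487^1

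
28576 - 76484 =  - 47908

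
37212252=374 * 99498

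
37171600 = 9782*3800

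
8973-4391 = 4582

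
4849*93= 450957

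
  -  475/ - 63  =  7 + 34/63 = 7.54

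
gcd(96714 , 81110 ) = 2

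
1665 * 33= 54945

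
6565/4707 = 1  +  1858/4707 = 1.39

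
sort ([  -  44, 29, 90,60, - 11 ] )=[ - 44,  -  11,  29,60,90] 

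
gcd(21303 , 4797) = 9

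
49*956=46844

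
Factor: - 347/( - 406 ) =2^( - 1)*7^(-1)*29^( - 1)*347^1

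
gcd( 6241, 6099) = 1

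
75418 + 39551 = 114969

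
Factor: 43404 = 2^2 * 3^1*3617^1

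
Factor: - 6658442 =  - 2^1*7^1* 179^1*2657^1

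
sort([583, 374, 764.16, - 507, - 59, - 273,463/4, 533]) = [ - 507,-273, - 59, 463/4,374, 533, 583,764.16] 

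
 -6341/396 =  - 17 + 391/396 = - 16.01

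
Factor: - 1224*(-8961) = 10968264 = 2^3*3^3* 17^1 * 29^1*103^1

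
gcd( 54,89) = 1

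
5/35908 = 5/35908  =  0.00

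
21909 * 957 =20966913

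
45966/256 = 22983/128 = 179.55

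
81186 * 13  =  1055418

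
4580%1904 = 772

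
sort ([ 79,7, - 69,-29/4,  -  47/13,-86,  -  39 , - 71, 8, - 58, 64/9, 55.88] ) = [  -  86,-71, - 69, - 58, - 39,-29/4, - 47/13, 7, 64/9, 8, 55.88, 79] 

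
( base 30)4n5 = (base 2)1000011000111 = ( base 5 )114140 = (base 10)4295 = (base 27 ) 5O2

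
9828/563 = 17 + 257/563 = 17.46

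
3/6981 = 1/2327 = 0.00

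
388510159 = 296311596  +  92198563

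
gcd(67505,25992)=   1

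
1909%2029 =1909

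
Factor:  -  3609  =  -3^2*401^1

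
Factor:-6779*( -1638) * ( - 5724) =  - 63559307448 = -2^3*3^5*7^1* 13^1*53^1*6779^1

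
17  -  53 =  - 36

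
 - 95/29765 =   -  1+5934/5953 = - 0.00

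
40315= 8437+31878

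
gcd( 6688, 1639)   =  11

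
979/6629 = 979/6629 = 0.15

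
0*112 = 0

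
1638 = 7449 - 5811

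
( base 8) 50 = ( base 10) 40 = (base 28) 1c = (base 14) 2C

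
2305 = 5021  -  2716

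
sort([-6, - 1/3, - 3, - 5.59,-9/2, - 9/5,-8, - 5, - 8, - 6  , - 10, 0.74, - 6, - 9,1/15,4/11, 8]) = [ - 10,-9 , - 8, - 8, - 6, - 6, - 6, - 5.59,-5, - 9/2, - 3, - 9/5,-1/3,1/15, 4/11,0.74, 8 ]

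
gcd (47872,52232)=8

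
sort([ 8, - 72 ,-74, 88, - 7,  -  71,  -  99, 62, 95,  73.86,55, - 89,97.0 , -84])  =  [ - 99,-89 , - 84, - 74, - 72, -71,-7, 8 , 55,62,73.86,88,  95, 97.0]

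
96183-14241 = 81942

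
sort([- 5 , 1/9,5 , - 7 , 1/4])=[ - 7 ,-5 , 1/9,1/4 , 5 ]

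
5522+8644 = 14166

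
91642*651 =59658942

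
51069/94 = 543 + 27/94 = 543.29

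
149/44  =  3 + 17/44 = 3.39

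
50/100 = 1/2 = 0.50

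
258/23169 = 86/7723  =  0.01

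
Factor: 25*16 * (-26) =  - 10400=- 2^5*5^2*13^1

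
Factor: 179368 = 2^3*7^1*3203^1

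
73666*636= 46851576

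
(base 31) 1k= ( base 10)51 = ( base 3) 1220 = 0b110011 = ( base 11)47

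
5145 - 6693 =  - 1548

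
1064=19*56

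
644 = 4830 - 4186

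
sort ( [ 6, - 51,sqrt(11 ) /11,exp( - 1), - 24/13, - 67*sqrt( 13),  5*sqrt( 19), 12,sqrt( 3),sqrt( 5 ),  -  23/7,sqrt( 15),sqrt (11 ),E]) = [  -  67*sqrt( 13),-51, - 23/7, - 24/13,sqrt( 11)/11, exp(  -  1 ) , sqrt (3),  sqrt( 5 ),E , sqrt(11 ),sqrt( 15 ),6,12,  5*sqrt ( 19 )]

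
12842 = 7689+5153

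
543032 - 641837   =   - 98805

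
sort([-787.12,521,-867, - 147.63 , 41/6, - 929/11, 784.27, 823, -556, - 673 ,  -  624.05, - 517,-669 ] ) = [ -867, - 787.12, - 673, - 669, -624.05,-556, - 517, - 147.63,- 929/11,41/6,521,784.27, 823 ] 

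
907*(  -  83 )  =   - 75281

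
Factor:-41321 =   -  7^1 * 5903^1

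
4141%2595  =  1546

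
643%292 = 59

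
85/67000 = 17/13400 = 0.00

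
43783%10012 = 3735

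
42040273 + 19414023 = 61454296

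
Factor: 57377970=2^1 *3^4*5^1*13^1*5449^1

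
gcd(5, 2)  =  1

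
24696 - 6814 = 17882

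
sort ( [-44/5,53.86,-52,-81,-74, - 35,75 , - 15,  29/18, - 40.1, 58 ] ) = [-81, - 74, - 52,-40.1, - 35,-15,-44/5, 29/18, 53.86,58,75 ] 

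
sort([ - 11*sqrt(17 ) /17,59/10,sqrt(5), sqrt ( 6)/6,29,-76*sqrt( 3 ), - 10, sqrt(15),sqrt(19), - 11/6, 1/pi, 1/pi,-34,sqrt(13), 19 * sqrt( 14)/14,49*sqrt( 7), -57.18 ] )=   [ - 76 * sqrt( 3), - 57.18, - 34, - 10, - 11 *sqrt(17 )/17, -11/6,1/pi,1/pi,sqrt( 6) /6,sqrt(5 ),sqrt(13),sqrt(15),sqrt (19),19*sqrt(14) /14, 59/10, 29, 49*sqrt(7)]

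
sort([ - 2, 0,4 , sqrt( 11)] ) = [ - 2,0, sqrt( 11), 4]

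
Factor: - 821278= -2^1*47^1*8737^1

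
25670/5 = 5134=5134.00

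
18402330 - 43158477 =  - 24756147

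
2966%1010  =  946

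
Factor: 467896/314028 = 2^1*3^(-2)*61^( - 1)*409^1 = 818/549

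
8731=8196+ 535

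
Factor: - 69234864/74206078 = -34617432/37103039 = - 2^3*3^1*1721^(-1)*21559^(-1 )*1442393^1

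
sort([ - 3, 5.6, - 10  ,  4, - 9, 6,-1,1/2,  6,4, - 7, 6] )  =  [-10,  -  9,-7,-3,-1, 1/2, 4, 4, 5.6, 6,6,  6]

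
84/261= 28/87 = 0.32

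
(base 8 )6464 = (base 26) 500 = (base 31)3G1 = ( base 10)3380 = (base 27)4h5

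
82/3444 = 1/42 = 0.02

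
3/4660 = 3/4660 = 0.00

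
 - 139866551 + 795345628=655479077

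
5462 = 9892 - 4430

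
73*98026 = 7155898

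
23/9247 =23/9247 = 0.00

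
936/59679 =104/6631=0.02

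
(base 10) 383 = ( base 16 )17F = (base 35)AX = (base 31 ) CB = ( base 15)1A8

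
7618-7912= - 294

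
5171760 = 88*58770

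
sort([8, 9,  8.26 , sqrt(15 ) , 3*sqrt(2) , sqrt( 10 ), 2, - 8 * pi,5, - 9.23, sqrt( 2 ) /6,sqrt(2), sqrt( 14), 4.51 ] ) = [ - 8*pi,- 9.23, sqrt(2 ) /6 , sqrt (2),2,sqrt ( 10 ),sqrt( 14),sqrt( 15),3*sqrt( 2 ), 4.51, 5,8,  8.26, 9]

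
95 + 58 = 153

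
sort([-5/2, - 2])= [ - 5/2, -2]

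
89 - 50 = 39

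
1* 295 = 295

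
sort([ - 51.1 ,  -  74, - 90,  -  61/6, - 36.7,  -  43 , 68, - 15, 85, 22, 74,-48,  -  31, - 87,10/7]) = [ - 90,-87,  -  74, - 51.1, - 48, - 43, - 36.7 ,-31 , - 15, -61/6,10/7, 22,68,74,85 ]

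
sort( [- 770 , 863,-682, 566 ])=[ - 770,  -  682 , 566,863 ] 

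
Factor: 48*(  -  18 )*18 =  - 15552 =- 2^6*3^5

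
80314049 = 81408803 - 1094754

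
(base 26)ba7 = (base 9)11508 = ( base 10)7703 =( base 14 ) 2B43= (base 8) 17027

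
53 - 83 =-30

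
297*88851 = 26388747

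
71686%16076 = 7382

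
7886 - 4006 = 3880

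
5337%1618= 483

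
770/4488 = 35/204 = 0.17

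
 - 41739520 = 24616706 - 66356226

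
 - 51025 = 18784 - 69809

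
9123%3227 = 2669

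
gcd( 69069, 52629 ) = 3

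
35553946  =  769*46234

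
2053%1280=773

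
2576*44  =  113344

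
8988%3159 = 2670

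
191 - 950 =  - 759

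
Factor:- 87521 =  - 7^1 *12503^1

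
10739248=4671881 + 6067367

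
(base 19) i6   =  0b101011100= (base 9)426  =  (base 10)348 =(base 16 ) 15C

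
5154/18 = 286  +  1/3= 286.33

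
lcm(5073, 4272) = 81168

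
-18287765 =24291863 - 42579628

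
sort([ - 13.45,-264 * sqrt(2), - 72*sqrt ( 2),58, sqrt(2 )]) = [-264*sqrt( 2 ), - 72*sqrt( 2 ),-13.45,sqrt ( 2),58 ]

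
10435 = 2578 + 7857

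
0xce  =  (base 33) 68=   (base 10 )206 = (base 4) 3032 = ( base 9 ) 248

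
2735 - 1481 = 1254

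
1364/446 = 682/223 = 3.06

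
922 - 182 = 740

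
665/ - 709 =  - 1  +  44/709= - 0.94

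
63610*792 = 50379120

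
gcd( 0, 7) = 7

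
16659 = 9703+6956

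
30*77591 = 2327730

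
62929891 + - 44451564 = 18478327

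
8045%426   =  377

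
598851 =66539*9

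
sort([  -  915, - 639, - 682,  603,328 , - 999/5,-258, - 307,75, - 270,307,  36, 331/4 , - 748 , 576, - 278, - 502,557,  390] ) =[ - 915, - 748, - 682  ,  -  639 , - 502, - 307, - 278, - 270 , - 258, - 999/5,36,75,331/4,307, 328 , 390,  557,  576,603 ]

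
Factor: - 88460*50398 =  - 4458207080 = - 2^3*5^1*113^1 * 223^1* 4423^1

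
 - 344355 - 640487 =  - 984842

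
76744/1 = 76744 = 76744.00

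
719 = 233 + 486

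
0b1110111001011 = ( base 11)5804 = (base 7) 31144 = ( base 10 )7627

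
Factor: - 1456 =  - 2^4*7^1*13^1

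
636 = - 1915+2551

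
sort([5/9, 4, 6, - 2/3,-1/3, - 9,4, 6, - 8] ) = [ - 9, - 8, - 2/3, - 1/3,  5/9, 4 , 4, 6, 6]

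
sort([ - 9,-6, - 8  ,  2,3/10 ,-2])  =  [  -  9,-8, - 6,-2,3/10,2] 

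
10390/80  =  129 + 7/8 = 129.88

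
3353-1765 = 1588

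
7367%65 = 22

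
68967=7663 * 9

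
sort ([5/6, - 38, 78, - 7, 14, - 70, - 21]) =[ - 70 , - 38 ,-21, - 7, 5/6, 14,  78 ]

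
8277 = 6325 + 1952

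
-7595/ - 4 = 1898 + 3/4 = 1898.75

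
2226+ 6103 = 8329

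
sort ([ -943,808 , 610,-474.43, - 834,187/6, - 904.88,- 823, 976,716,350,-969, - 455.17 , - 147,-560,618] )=[ - 969,-943, - 904.88, - 834, - 823,-560,- 474.43, - 455.17, - 147,187/6,350, 610,618, 716,  808 , 976 ]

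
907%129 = 4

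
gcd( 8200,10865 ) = 205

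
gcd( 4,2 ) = 2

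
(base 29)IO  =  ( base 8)1042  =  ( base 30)i6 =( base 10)546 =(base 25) LL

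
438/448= 219/224  =  0.98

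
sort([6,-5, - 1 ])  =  [ - 5, - 1, 6]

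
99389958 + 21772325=121162283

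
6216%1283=1084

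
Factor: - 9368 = -2^3 * 1171^1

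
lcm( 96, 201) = 6432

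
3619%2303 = 1316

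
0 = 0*5405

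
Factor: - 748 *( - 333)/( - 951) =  -2^2* 3^1* 11^1 *17^1*37^1*317^(-1 ) = - 83028/317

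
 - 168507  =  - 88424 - 80083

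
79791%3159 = 816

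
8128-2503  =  5625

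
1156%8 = 4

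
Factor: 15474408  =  2^3*3^1 *644767^1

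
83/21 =3 + 20/21 = 3.95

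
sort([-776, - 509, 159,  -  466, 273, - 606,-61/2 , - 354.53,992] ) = [-776,  -  606, - 509,  -  466, - 354.53, - 61/2, 159, 273, 992 ]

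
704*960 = 675840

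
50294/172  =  292 + 35/86 = 292.41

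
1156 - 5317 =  - 4161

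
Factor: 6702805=5^1*1340561^1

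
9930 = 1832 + 8098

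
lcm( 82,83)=6806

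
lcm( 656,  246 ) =1968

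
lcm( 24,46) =552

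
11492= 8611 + 2881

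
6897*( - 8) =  - 55176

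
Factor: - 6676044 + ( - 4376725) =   -  11052769=- 7^1*13^2 *9343^1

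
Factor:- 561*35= - 19635 = - 3^1*5^1*7^1*11^1*17^1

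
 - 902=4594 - 5496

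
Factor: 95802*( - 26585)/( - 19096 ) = 181921155/1364 = 2^( - 2 )*3^1*5^1*11^( - 1)*13^1*31^( - 1)*409^1*2281^1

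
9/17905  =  9/17905 = 0.00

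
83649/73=1145 + 64/73 = 1145.88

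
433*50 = 21650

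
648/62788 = 162/15697 = 0.01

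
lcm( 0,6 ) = 0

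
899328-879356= 19972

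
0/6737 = 0 = 0.00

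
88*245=21560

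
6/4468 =3/2234 = 0.00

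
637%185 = 82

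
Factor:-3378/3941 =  - 6/7 = - 2^1 * 3^1*7^( -1)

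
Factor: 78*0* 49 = 0 = 0^1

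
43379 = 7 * 6197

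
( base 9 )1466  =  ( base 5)13423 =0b10001011001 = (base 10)1113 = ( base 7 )3150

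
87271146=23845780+63425366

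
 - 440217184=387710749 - 827927933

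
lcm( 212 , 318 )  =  636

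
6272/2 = 3136 = 3136.00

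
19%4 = 3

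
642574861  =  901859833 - 259284972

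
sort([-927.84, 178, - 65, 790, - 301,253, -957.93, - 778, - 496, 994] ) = [ - 957.93, - 927.84, -778,- 496, - 301 , - 65,178,253, 790, 994 ]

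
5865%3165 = 2700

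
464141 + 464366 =928507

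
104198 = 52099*2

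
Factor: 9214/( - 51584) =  - 2^(-6 )*13^(  -  1)*17^1 * 31^( - 1)*271^1 = - 4607/25792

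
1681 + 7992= 9673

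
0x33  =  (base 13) 3C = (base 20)2b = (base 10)51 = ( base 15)36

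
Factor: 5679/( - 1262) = -2^(-1)*3^2 = -9/2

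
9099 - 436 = 8663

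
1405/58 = 24 + 13/58 = 24.22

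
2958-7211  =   - 4253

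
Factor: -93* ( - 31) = 3^1*31^2 =2883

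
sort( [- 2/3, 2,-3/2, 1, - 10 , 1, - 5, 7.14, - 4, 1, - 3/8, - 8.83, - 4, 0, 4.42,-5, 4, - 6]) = [ - 10, - 8.83,  -  6, - 5, - 5,  -  4,-4, - 3/2 , - 2/3,-3/8, 0, 1 , 1, 1,2, 4, 4.42 , 7.14]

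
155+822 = 977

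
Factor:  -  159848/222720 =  - 2^ ( - 6)*3^( - 1 )*5^(-1)*13^1*53^1 = - 689/960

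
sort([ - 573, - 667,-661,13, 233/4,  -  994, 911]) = [- 994,- 667, -661, - 573, 13, 233/4, 911 ] 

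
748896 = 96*7801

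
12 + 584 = 596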